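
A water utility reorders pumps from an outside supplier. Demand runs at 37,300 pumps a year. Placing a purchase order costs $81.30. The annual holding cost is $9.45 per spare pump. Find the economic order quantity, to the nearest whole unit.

EOQ = √(2DS / H) = √(2 × 37,300 × 81.3 / 9.45).
= √(6,064,980 / 9.45) = √641,796.8254 ≈ 801.122.

Q* ≈ 801 pumps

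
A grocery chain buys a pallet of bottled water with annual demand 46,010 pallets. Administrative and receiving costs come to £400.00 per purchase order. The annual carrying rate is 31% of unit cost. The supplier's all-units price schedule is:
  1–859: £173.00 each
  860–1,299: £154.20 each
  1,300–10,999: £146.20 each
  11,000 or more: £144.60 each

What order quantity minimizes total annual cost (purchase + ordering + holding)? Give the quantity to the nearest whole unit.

Q* ≈ 1,300 pallets

Holding cost per unit per year at price C is H = 0.31·C.
For each price level, check whether its EOQ is feasible; otherwise the best quantity at that price is the breakpoint.
EOQ at £173.00 = 828.5 (feasible in tier 1): TC = 46,010×£173.00 + (46,010/828.5)×400 + (828.5/2)×0.31×£173.00 = £8,004,159.87.
EOQ at £154.20 = 877.5 (feasible in tier 2): TC = 46,010×£154.20 + (46,010/877.5)×400 + (877.5/2)×0.31×£154.20 = £7,136,688.35.
EOQ at £146.20 = 901.2 < 1300, so use break Q=1300: TC = 46,010×£146.20 + (46,010/1300.0)×400 + (1300.0/2)×0.31×£146.20 = £6,770,278.22.
EOQ at £144.60 = 906.2 < 11000, so use break Q=11000: TC = 46,010×£144.60 + (46,010/11000.0)×400 + (11000.0/2)×0.31×£144.60 = £6,901,262.09.
Lowest total cost is £6,770,278.22 at Q = 1300.0.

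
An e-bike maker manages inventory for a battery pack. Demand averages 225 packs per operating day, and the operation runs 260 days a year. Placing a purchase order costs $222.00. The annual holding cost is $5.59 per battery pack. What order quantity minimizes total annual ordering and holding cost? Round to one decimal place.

Annual demand D = 225 × 260 = 58,500.
EOQ = √(2DS / H) = √(2 × 58,500 × 222 / 5.59).
= √(25,974,000 / 5.59) = √4,646,511.6279 ≈ 2155.577.

Q* ≈ 2,155.6 packs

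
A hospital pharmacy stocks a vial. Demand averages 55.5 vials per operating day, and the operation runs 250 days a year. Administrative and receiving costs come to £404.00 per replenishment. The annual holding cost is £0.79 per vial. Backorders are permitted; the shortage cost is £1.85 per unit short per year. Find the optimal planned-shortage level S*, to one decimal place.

S* ≈ 1,346.6 vials

Annual demand D = 55.5 × 250 = 13,875.
With planned backorders, Q* = √(2DS/H) · √((H+B)/B).
√(2DS/H) = √(2 × 13,875 × 404 / 0.79) = 3767.113.
√((H+B)/B) = √((0.79+1.85)/1.85) = 1.1946.
Q* ≈ 4500.127.
S* = Q* · H/(H+B) = 4500.127 × 0.79/2.64 ≈ 1346.629.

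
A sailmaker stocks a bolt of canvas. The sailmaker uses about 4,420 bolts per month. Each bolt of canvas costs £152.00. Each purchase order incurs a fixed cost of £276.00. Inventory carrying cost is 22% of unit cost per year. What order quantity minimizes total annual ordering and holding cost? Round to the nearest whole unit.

Q* ≈ 936 bolts

Annual demand D = 4,420 × 12 = 53,040.
Holding cost H = 0.22 × £152.00 = £33.4400 per unit per year.
EOQ = √(2DS / H) = √(2 × 53,040 × 276 / 33.44).
= √(29,278,080 / 33.44) = √875,540.6699 ≈ 935.703.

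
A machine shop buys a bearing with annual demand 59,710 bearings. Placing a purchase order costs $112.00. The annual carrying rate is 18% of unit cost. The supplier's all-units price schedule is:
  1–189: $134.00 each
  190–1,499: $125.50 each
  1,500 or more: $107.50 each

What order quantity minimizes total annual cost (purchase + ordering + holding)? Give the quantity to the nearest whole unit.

Holding cost per unit per year at price C is H = 0.18·C.
For each price level, check whether its EOQ is feasible; otherwise the best quantity at that price is the breakpoint.
Tier 1 ($134.00): EOQ = 744.7 exceeds tier's upper bound 189, so this tier is dominated.
EOQ at $125.50 = 769.5 (feasible in tier 2): TC = 59,710×$125.50 + (59,710/769.5)×112 + (769.5/2)×0.18×$125.50 = $7,510,987.24.
EOQ at $107.50 = 831.4 < 1500, so use break Q=1500: TC = 59,710×$107.50 + (59,710/1500.0)×112 + (1500.0/2)×0.18×$107.50 = $6,437,795.85.
Lowest total cost is $6,437,795.85 at Q = 1500.0.

Q* ≈ 1,500 bearings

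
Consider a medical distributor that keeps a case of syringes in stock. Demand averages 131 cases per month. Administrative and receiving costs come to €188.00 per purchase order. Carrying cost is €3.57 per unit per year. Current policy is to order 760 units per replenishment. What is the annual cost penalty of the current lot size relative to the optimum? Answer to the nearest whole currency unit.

Annual demand D = 131 × 12 = 1,572.
EOQ = √(2DS/H) = √(2 × 1,572 × 188 / 3.57) ≈ 406.90.
Cost at Q* = (D/Q*)S + (Q*/2)H = √(2DSH) ≈ €1,452.63.
Cost at Q = 760: (1,572/760)×188 + (760/2)×3.57 = €388.86 + €1,356.60 = €1,745.46.
Excess = €1,745.46 − €1,452.63 = €292.84.

Extra cost ≈ €293 per year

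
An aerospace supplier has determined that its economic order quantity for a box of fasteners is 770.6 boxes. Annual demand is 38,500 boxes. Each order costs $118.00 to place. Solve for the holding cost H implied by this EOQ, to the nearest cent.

The basic EOQ model gives Q* = √(2DS/H); rearrange for the unknown.
From Q* = √(2DS/H): H = 2DS / Q*² = 2 × 38,500 × 118 / 770.6² = 15.3008.

H ≈ $15.30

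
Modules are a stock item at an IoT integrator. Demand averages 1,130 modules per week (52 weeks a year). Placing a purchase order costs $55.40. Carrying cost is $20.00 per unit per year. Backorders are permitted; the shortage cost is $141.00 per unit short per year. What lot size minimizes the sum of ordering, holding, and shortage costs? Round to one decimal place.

Annual demand D = 1,130 × 52 = 58,760.
With planned backorders, Q* = √(2DS/H) · √((H+B)/B).
√(2DS/H) = √(2 × 58,760 × 55.4 / 20) = 570.553.
√((H+B)/B) = √((20+141)/141) = 1.0686.
Q* ≈ 609.676.

Q* ≈ 609.7 modules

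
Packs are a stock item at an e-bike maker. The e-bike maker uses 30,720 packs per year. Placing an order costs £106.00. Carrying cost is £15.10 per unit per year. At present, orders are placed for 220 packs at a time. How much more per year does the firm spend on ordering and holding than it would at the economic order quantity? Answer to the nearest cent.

Extra cost ≈ £6,545.76 per year

EOQ = √(2DS/H) = √(2 × 30,720 × 106 / 15.1) ≈ 656.73.
Cost at Q* = (D/Q*)S + (Q*/2)H = √(2DSH) ≈ £9,916.70.
Cost at Q = 220: (30,720/220)×106 + (220/2)×15.1 = £14,801.45 + £1,661.00 = £16,462.45.
Excess = £16,462.45 − £9,916.70 = £6,545.76.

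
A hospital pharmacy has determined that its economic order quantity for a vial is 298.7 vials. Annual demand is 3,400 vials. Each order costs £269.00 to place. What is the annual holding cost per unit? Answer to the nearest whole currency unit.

The basic EOQ model gives Q* = √(2DS/H); rearrange for the unknown.
From Q* = √(2DS/H): H = 2DS / Q*² = 2 × 3,400 × 269 / 298.7² = 20.5017.

H ≈ £21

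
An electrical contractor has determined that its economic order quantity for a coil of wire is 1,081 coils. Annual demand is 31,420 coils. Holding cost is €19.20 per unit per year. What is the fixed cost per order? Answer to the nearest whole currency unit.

Squaring Q* = √(2DS/H) gives Q*² = 2DS/H.
From Q* = √(2DS/H): S = Q*²H / (2D) = 1,081² × 19.2 / (2 × 31,420) = 357.0396.

S ≈ €357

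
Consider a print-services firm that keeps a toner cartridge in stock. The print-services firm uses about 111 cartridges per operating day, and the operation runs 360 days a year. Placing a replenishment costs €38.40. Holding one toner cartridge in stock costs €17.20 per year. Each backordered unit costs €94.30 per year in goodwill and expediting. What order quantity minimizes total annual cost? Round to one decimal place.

Annual demand D = 111 × 360 = 39,960.
With planned backorders, Q* = √(2DS/H) · √((H+B)/B).
√(2DS/H) = √(2 × 39,960 × 38.4 / 17.2) = 422.405.
√((H+B)/B) = √((17.2+94.3)/94.3) = 1.0874.
Q* ≈ 459.315.

Q* ≈ 459.3 cartridges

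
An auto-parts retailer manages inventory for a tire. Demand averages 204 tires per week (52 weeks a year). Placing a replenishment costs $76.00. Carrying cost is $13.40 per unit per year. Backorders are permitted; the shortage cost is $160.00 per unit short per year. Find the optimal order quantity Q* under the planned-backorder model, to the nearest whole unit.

Q* ≈ 361 tires

Annual demand D = 204 × 52 = 10,608.
With planned backorders, Q* = √(2DS/H) · √((H+B)/B).
√(2DS/H) = √(2 × 10,608 × 76 / 13.4) = 346.886.
√((H+B)/B) = √((13.4+160)/160) = 1.0410.
Q* ≈ 361.119.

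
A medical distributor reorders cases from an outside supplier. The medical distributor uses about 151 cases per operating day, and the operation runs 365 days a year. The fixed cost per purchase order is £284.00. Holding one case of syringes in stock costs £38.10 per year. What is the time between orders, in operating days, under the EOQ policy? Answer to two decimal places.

T ≈ 6.00 days

Annual demand D = 151 × 365 = 55,115.
EOQ = √(2DS/H) = √(2 × 55,115 × 284 / 38.1) ≈ 906.46.
Cycle time = Q*/D × 365 = 906.46 / 55,115 × 365 ≈ 6.003 days.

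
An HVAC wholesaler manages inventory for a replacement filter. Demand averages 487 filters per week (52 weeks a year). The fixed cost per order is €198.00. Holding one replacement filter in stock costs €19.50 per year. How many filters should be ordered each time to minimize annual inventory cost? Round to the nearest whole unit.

Annual demand D = 487 × 52 = 25,324.
EOQ = √(2DS / H) = √(2 × 25,324 × 198 / 19.5).
= √(10,028,304 / 19.5) = √514,272 ≈ 717.128.

Q* ≈ 717 filters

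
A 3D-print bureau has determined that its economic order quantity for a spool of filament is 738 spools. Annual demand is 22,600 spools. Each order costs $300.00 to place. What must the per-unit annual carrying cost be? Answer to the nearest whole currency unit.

The basic EOQ model gives Q* = √(2DS/H); rearrange for the unknown.
From Q* = √(2DS/H): H = 2DS / Q*² = 2 × 22,600 × 300 / 738² = 24.8970.

H ≈ $25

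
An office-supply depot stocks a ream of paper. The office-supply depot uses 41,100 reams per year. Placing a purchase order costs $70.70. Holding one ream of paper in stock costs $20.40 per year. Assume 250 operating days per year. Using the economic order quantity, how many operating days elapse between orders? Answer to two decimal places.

T ≈ 3.25 days

The optimal lot size = √(2DS/H) = √(2 × 41,100 × 70.7 / 20.4) ≈ 533.74.
Cycle time = Q*/D × 250 = 533.74 / 41,100 × 250 ≈ 3.247 days.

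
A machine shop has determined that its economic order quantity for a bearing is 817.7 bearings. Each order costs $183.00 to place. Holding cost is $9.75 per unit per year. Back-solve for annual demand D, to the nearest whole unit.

The basic EOQ model gives Q* = √(2DS/H); rearrange for the unknown.
From Q* = √(2DS/H): D = Q*²H / (2S) = 817.7² × 9.75 / (2 × 183) = 17811.952.

D ≈ 17,812 bearings per year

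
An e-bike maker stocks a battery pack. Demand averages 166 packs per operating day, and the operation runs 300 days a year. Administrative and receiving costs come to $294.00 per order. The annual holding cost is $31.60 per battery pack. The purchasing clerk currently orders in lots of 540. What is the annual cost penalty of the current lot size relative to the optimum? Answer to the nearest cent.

Extra cost ≈ $5,226.20 per year

Annual demand D = 166 × 300 = 49,800.
EOQ = √(2DS/H) = √(2 × 49,800 × 294 / 31.6) ≈ 962.63.
Cost at Q* = (D/Q*)S + (Q*/2)H = √(2DSH) ≈ $30,419.14.
Cost at Q = 540: (49,800/540)×294 + (540/2)×31.6 = $27,113.33 + $8,532.00 = $35,645.33.
Excess = $35,645.33 − $30,419.14 = $5,226.20.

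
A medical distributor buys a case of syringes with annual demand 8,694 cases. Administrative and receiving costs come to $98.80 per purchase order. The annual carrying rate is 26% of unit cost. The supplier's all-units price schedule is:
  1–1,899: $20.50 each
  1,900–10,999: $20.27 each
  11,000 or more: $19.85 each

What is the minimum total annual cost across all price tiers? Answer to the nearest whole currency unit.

Holding cost per unit per year at price C is H = 0.26·C.
Candidates are each tier's EOQ (if it falls in that tier) and each price-break quantity.
EOQ at $20.50 = 567.7 (feasible in tier 1): TC = 8,694×$20.50 + (8,694/567.7)×98.8 + (567.7/2)×0.26×$20.50 = $181,252.99.
EOQ at $20.27 = 570.9 < 1900, so use break Q=1900: TC = 8,694×$20.27 + (8,694/1900.0)×98.8 + (1900.0/2)×0.26×$20.27 = $181,686.16.
EOQ at $19.85 = 576.9 < 11000, so use break Q=11000: TC = 8,694×$19.85 + (8,694/11000.0)×98.8 + (11000.0/2)×0.26×$19.85 = $201,039.49.
Lowest total cost among the candidates is at Q = 567.7.

TC* ≈ $181,253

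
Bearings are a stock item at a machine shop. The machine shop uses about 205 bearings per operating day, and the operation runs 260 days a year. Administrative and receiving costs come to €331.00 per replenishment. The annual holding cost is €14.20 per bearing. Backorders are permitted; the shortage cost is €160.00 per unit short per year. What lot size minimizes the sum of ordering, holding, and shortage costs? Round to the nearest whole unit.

Q* ≈ 1,645 bearings

Annual demand D = 205 × 260 = 53,300.
With planned backorders, Q* = √(2DS/H) · √((H+B)/B).
√(2DS/H) = √(2 × 53,300 × 331 / 14.2) = 1576.335.
√((H+B)/B) = √((14.2+160)/160) = 1.0434.
Q* ≈ 1644.798.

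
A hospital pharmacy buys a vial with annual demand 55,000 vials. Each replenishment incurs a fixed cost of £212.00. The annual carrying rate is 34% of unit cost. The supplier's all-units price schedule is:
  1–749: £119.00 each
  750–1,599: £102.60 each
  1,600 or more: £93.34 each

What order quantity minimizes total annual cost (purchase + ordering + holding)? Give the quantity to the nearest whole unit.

Holding cost per unit per year at price C is H = 0.34·C.
For each price level, check whether its EOQ is feasible; otherwise the best quantity at that price is the breakpoint.
Tier 1 (£119.00): EOQ = 759.2 exceeds tier's upper bound 749, so this tier is dominated.
EOQ at £102.60 = 817.6 (feasible in tier 2): TC = 55,000×£102.60 + (55,000/817.6)×212 + (817.6/2)×0.34×£102.60 = £5,671,521.83.
EOQ at £93.34 = 857.2 < 1600, so use break Q=1600: TC = 55,000×£93.34 + (55,000/1600.0)×212 + (1600.0/2)×0.34×£93.34 = £5,166,375.98.
Lowest total cost is £5,166,375.98 at Q = 1600.0.

Q* ≈ 1,600 vials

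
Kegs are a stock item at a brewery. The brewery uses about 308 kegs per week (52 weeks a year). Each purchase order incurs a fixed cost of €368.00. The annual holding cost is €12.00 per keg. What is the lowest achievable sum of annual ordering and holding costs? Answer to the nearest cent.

Annual demand D = 308 × 52 = 16,016.
Q* = √(2DS/H) = √(2 × 16,016 × 368 / 12) ≈ 991.12.
At the optimum the two cost components are equal, so total cost = 2·(Q*/2)H = Q*·H.
Minimum total = √(2DSH) = √(2 × 16,016 × 368 × 12) ≈ 11893.415.

TC* ≈ €11,893.41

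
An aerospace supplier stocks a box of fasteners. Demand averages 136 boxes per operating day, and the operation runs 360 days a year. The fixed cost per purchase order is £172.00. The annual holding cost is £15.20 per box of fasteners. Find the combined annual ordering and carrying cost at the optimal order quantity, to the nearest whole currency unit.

TC* ≈ £16,000

Annual demand D = 136 × 360 = 48,960.
The optimal lot size = √(2DS/H) = √(2 × 48,960 × 172 / 15.2) ≈ 1052.64.
At Q*, ordering cost (D/Q*)S equals holding cost (Q*/2)H, each = √(DSH/2).
Minimum total = √(2DSH) = √(2 × 48,960 × 172 × 15.2) ≈ 16000.064.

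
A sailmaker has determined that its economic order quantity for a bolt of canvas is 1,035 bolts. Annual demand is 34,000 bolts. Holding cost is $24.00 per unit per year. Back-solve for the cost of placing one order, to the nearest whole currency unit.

S ≈ $378

Invert the EOQ relation Q*² = 2DS/H.
From Q* = √(2DS/H): S = Q*²H / (2D) = 1,035² × 24 / (2 × 34,000) = 378.0794.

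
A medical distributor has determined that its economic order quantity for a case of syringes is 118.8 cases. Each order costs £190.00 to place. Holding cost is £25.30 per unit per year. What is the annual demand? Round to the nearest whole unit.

D ≈ 940 cases per year

Squaring Q* = √(2DS/H) gives Q*² = 2DS/H.
From Q* = √(2DS/H): D = Q*²H / (2S) = 118.8² × 25.3 / (2 × 190) = 939.658.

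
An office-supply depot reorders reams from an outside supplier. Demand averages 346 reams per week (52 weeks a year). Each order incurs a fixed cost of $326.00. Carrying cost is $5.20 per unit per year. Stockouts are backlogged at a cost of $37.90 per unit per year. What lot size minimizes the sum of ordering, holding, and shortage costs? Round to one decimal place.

Q* ≈ 1,601.7 reams

Annual demand D = 346 × 52 = 17,992.
With planned backorders, Q* = √(2DS/H) · √((H+B)/B).
√(2DS/H) = √(2 × 17,992 × 326 / 5.2) = 1501.972.
√((H+B)/B) = √((5.2+37.9)/37.9) = 1.0664.
Q* ≈ 1601.699.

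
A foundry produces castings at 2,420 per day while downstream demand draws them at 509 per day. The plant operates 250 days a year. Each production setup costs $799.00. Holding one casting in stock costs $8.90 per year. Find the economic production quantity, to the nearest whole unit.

Q* ≈ 5,379 castings

Annual demand D = 509 × 250 = 127,250.
Production build-up factor (1 − d/p) = 1 − 509/2,420 = 0.7897.
Q* = √(2DS / (H(1 − d/p))) = √(2 × 127,250 × 799 / (8.9 × 0.7897)).
= √(203,345,500 / 7.0281) ≈ 5378.976.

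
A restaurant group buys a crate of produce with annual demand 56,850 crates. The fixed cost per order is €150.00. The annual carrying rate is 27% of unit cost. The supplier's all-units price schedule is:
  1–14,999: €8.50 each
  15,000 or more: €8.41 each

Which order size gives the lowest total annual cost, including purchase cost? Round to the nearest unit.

Q* ≈ 2,726 crates

Holding cost per unit per year at price C is H = 0.27·C.
For each price level, check whether its EOQ is feasible; otherwise the best quantity at that price is the breakpoint.
EOQ at €8.50 = 2726.1 (feasible in tier 1): TC = 56,850×€8.50 + (56,850/2726.1)×150 + (2726.1/2)×0.27×€8.50 = €489,481.29.
EOQ at €8.41 = 2740.6 < 15000, so use break Q=15000: TC = 56,850×€8.41 + (56,850/15000.0)×150 + (15000.0/2)×0.27×€8.41 = €495,707.25.
Lowest total cost is €489,481.29 at Q = 2726.1.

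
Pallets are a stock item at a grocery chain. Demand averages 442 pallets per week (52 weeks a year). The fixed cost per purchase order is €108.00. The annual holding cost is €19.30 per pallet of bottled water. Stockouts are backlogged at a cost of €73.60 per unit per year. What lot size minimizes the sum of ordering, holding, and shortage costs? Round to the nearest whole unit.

Q* ≈ 570 pallets

Annual demand D = 442 × 52 = 22,984.
With planned backorders, Q* = √(2DS/H) · √((H+B)/B).
√(2DS/H) = √(2 × 22,984 × 108 / 19.3) = 507.179.
√((H+B)/B) = √((19.3+73.6)/73.6) = 1.1235.
Q* ≈ 569.810.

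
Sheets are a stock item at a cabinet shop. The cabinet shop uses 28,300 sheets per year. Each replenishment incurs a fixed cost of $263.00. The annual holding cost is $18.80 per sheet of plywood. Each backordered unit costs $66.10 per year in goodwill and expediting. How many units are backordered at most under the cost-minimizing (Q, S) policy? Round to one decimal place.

S* ≈ 223.3 sheets

With planned backorders, Q* = √(2DS/H) · √((H+B)/B).
√(2DS/H) = √(2 × 28,300 × 263 / 18.8) = 889.830.
√((H+B)/B) = √((18.8+66.1)/66.1) = 1.1333.
Q* ≈ 1008.464.
S* = Q* · H/(H+B) = 1008.464 × 18.8/84.9 ≈ 223.311.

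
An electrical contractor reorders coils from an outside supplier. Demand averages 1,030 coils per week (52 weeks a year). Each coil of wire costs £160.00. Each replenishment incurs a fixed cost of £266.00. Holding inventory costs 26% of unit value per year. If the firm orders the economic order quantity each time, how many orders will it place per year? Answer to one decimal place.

Annual demand D = 1,030 × 52 = 53,560.
Holding cost H = 0.26 × £160.00 = £41.6000 per unit per year.
Q* = √(2DS/H) = √(2 × 53,560 × 266 / 41.6) ≈ 827.62.
Orders per year = D / Q* = 53,560 / 827.62 ≈ 64.716.

N ≈ 64.7 orders per year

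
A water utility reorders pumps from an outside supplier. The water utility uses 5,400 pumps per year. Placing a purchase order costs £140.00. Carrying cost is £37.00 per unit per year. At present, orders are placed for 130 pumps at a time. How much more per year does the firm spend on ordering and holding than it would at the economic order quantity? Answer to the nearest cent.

EOQ = √(2DS/H) = √(2 × 5,400 × 140 / 37) ≈ 202.15.
Cost at Q* = (D/Q*)S + (Q*/2)H = √(2DSH) ≈ £7,479.57.
Cost at Q = 130: (5,400/130)×140 + (130/2)×37 = £5,815.38 + £2,405.00 = £8,220.38.
Excess = £8,220.38 − £7,479.57 = £740.81.

Extra cost ≈ £740.81 per year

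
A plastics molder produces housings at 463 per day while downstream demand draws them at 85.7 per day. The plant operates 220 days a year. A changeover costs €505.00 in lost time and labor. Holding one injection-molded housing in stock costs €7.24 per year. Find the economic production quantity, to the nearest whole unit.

Annual demand D = 85.7 × 220 = 18,854.
Production build-up factor (1 − d/p) = 1 − 85.7/463 = 0.8149.
Q* = √(2DS / (H(1 − d/p))) = √(2 × 18,854 × 505 / (7.24 × 0.8149)).
= √(19,042,540 / 5.8999) ≈ 1796.554.

Q* ≈ 1,797 housings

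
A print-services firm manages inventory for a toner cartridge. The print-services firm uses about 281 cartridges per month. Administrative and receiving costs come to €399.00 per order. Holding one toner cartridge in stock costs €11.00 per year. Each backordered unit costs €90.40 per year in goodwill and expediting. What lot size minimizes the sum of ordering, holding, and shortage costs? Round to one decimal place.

Q* ≈ 523.8 cartridges

Annual demand D = 281 × 12 = 3,372.
With planned backorders, Q* = √(2DS/H) · √((H+B)/B).
√(2DS/H) = √(2 × 3,372 × 399 / 11) = 494.594.
√((H+B)/B) = √((11+90.4)/90.4) = 1.0591.
Q* ≈ 523.822.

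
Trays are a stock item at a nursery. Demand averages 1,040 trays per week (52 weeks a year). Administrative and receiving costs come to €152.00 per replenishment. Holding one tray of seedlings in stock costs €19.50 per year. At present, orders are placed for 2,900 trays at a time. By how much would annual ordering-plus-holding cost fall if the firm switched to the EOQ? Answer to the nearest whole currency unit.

Annual demand D = 1,040 × 52 = 54,080.
EOQ = √(2DS/H) = √(2 × 54,080 × 152 / 19.5) ≈ 918.20.
Cost at Q* = (D/Q*)S + (Q*/2)H = √(2DSH) ≈ €17,904.92.
Cost at Q = 2,900: (54,080/2,900)×152 + (2,900/2)×19.5 = €2,834.54 + €28,275.00 = €31,109.54.
Excess = €31,109.54 − €17,904.92 = €13,204.62.

Extra cost ≈ €13,205 per year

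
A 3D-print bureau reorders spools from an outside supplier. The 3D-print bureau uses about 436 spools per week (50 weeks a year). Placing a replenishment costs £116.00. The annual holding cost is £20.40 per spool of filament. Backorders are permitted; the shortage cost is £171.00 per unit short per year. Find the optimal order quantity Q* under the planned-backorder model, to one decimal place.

Annual demand D = 436 × 50 = 21,800.
With planned backorders, Q* = √(2DS/H) · √((H+B)/B).
√(2DS/H) = √(2 × 21,800 × 116 / 20.4) = 497.917.
√((H+B)/B) = √((20.4+171)/171) = 1.0580.
Q* ≈ 526.781.

Q* ≈ 526.8 spools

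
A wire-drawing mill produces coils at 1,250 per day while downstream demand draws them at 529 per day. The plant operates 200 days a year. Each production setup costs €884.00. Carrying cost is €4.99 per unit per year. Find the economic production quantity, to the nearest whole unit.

Annual demand D = 529 × 200 = 105,800.
Production build-up factor (1 − d/p) = 1 − 529/1,250 = 0.5768.
Q* = √(2DS / (H(1 − d/p))) = √(2 × 105,800 × 884 / (4.99 × 0.5768)).
= √(187,054,400 / 2.8782) ≈ 8061.597.

Q* ≈ 8,062 coils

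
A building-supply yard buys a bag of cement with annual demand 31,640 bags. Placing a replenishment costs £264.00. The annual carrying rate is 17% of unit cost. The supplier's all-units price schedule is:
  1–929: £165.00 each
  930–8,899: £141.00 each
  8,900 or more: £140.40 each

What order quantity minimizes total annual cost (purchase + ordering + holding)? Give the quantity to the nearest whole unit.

Holding cost per unit per year at price C is H = 0.17·C.
For each price level, check whether its EOQ is feasible; otherwise the best quantity at that price is the breakpoint.
EOQ at £165.00 = 771.7 (feasible in tier 1): TC = 31,640×£165.00 + (31,640/771.7)×264 + (771.7/2)×0.17×£165.00 = £5,242,247.20.
EOQ at £141.00 = 834.8 < 930, so use break Q=930: TC = 31,640×£141.00 + (31,640/930.0)×264 + (930.0/2)×0.17×£141.00 = £4,481,367.73.
EOQ at £140.40 = 836.6 < 8900, so use break Q=8900: TC = 31,640×£140.40 + (31,640/8900.0)×264 + (8900.0/2)×0.17×£140.40 = £4,549,407.13.
Lowest total cost is £4,481,367.73 at Q = 930.0.

Q* ≈ 930 bags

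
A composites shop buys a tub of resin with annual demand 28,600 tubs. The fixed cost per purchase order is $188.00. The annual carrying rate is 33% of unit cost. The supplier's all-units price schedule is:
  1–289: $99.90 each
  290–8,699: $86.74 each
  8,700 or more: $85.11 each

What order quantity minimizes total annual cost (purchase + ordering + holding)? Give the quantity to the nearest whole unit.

Holding cost per unit per year at price C is H = 0.33·C.
Candidates are each tier's EOQ (if it falls in that tier) and each price-break quantity.
Tier 1 ($99.90): EOQ = 571.1 exceeds tier's upper bound 289, so this tier is dominated.
EOQ at $86.74 = 612.9 (feasible in tier 2): TC = 28,600×$86.74 + (28,600/612.9)×188 + (612.9/2)×0.33×$86.74 = $2,498,308.61.
EOQ at $85.11 = 618.8 < 8700, so use break Q=8700: TC = 28,600×$85.11 + (28,600/8700.0)×188 + (8700.0/2)×0.33×$85.11 = $2,556,939.43.
Lowest total cost is $2,498,308.61 at Q = 612.9.

Q* ≈ 613 tubs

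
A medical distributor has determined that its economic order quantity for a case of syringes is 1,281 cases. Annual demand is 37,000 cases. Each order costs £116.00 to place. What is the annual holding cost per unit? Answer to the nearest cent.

H ≈ £5.23

Squaring Q* = √(2DS/H) gives Q*² = 2DS/H.
From Q* = √(2DS/H): H = 2DS / Q*² = 2 × 37,000 × 116 / 1,281² = 5.2311.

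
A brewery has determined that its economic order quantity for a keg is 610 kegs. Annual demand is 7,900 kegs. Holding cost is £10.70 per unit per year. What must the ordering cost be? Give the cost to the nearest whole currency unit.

S ≈ £252

Squaring Q* = √(2DS/H) gives Q*² = 2DS/H.
From Q* = √(2DS/H): S = Q*²H / (2D) = 610² × 10.7 / (2 × 7,900) = 251.9918.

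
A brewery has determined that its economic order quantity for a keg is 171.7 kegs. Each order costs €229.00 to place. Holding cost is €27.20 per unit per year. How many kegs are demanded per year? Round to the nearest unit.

The basic EOQ model gives Q* = √(2DS/H); rearrange for the unknown.
From Q* = √(2DS/H): D = Q*²H / (2S) = 171.7² × 27.2 / (2 × 229) = 1750.830.

D ≈ 1,751 kegs per year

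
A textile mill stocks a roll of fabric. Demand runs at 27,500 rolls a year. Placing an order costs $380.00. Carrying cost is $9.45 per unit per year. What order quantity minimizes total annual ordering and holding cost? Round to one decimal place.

EOQ = √(2DS / H) = √(2 × 27,500 × 380 / 9.45).
= √(20,900,000 / 9.45) = √2,211,640.2116 ≈ 1487.158.

Q* ≈ 1,487.2 rolls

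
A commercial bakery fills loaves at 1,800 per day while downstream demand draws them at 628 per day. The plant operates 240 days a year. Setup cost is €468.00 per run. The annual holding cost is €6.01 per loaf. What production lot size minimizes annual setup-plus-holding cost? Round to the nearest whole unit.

Annual demand D = 628 × 240 = 150,720.
Production build-up factor (1 − d/p) = 1 − 628/1,800 = 0.6511.
Q* = √(2DS / (H(1 − d/p))) = √(2 × 150,720 × 468 / (6.01 × 0.6511)).
= √(141,073,920 / 3.9132) ≈ 6004.247.

Q* ≈ 6,004 loaves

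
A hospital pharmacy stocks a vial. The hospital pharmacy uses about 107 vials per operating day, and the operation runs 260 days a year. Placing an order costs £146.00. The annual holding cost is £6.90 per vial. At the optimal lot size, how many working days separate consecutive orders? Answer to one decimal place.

T ≈ 10.1 days

Annual demand D = 107 × 260 = 27,820.
EOQ = √(2DS/H) = √(2 × 27,820 × 146 / 6.9) ≈ 1085.04.
Cycle time = Q*/D × 260 = 1085.04 / 27,820 × 260 ≈ 10.141 days.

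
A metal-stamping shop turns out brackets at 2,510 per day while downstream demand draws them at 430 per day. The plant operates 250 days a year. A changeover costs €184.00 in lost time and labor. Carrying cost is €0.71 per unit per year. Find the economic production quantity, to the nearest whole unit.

Q* ≈ 8,200 brackets

Annual demand D = 430 × 250 = 107,500.
Production build-up factor (1 − d/p) = 1 − 430/2,510 = 0.8287.
Q* = √(2DS / (H(1 − d/p))) = √(2 × 107,500 × 184 / (0.71 × 0.8287)).
= √(39,560,000 / 0.5884) ≈ 8199.817.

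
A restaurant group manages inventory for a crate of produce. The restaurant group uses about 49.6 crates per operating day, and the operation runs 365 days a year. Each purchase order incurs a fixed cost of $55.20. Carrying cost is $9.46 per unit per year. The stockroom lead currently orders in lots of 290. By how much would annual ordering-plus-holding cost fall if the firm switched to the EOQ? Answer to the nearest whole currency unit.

Annual demand D = 49.6 × 365 = 18,104.
EOQ = √(2DS/H) = √(2 × 18,104 × 55.2 / 9.46) ≈ 459.65.
Cost at Q* = (D/Q*)S + (Q*/2)H = √(2DSH) ≈ $4,348.28.
Cost at Q = 290: (18,104/290)×55.2 + (290/2)×9.46 = $3,446.00 + $1,371.70 = $4,817.70.
Excess = $4,817.70 − $4,348.28 = $469.42.

Extra cost ≈ $469 per year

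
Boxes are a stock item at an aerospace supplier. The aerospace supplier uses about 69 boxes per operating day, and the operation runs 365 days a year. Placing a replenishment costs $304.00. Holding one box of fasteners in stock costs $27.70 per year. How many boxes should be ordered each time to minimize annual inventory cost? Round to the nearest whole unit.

Annual demand D = 69 × 365 = 25,185.
EOQ = √(2DS / H) = √(2 × 25,185 × 304 / 27.7).
= √(15,312,480 / 27.7) = √552,797.1119 ≈ 743.503.

Q* ≈ 744 boxes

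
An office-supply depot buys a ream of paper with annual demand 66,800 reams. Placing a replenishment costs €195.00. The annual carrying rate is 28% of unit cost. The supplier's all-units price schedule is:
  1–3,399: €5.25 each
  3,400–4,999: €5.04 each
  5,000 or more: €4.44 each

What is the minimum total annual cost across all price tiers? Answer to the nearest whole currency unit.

TC* ≈ €302,305

Holding cost per unit per year at price C is H = 0.28·C.
Candidates are each tier's EOQ (if it falls in that tier) and each price-break quantity.
Tier 1 (€5.25): EOQ = 4209.8 exceeds tier's upper bound 3399, so this tier is dominated.
EOQ at €5.04 = 4296.6 (feasible in tier 2): TC = 66,800×€5.04 + (66,800/4296.6)×195 + (4296.6/2)×0.28×€5.04 = €342,735.38.
EOQ at €4.44 = 4577.7 < 5000, so use break Q=5000: TC = 66,800×€4.44 + (66,800/5000.0)×195 + (5000.0/2)×0.28×€4.44 = €302,305.20.
Lowest total cost among the candidates is at Q = 5000.0.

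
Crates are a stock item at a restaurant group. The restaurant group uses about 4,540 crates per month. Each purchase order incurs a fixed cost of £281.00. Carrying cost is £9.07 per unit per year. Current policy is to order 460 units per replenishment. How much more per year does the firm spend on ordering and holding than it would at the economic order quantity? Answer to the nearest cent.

Extra cost ≈ £18,701.85 per year

Annual demand D = 4,540 × 12 = 54,480.
EOQ = √(2DS/H) = √(2 × 54,480 × 281 / 9.07) ≈ 1837.31.
Cost at Q* = (D/Q*)S + (Q*/2)H = √(2DSH) ≈ £16,664.43.
Cost at Q = 460: (54,480/460)×281 + (460/2)×9.07 = £33,280.17 + £2,086.10 = £35,366.27.
Excess = £35,366.27 − £16,664.43 = £18,701.85.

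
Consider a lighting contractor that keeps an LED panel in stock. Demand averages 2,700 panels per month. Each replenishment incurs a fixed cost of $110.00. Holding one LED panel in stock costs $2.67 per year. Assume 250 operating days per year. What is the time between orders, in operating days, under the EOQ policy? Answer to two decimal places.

T ≈ 12.61 days

Annual demand D = 2,700 × 12 = 32,400.
EOQ = √(2DS/H) = √(2 × 32,400 × 110 / 2.67) ≈ 1633.91.
Cycle time = Q*/D × 250 = 1633.91 / 32,400 × 250 ≈ 12.607 days.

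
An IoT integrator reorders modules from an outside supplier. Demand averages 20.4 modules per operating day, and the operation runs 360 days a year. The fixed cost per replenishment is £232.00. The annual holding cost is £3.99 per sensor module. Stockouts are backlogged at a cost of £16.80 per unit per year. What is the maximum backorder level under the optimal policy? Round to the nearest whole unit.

Annual demand D = 20.4 × 360 = 7,344.
With planned backorders, Q* = √(2DS/H) · √((H+B)/B).
√(2DS/H) = √(2 × 7,344 × 232 / 3.99) = 924.142.
√((H+B)/B) = √((3.99+16.8)/16.8) = 1.1124.
Q* ≈ 1028.043.
S* = Q* · H/(H+B) = 1028.043 × 3.99/20.79 ≈ 197.301.

S* ≈ 197 modules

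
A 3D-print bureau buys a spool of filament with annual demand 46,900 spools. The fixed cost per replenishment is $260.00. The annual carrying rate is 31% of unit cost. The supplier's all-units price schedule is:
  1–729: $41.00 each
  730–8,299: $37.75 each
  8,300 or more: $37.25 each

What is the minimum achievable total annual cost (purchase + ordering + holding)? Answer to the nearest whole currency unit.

TC* ≈ $1,787,369

Holding cost per unit per year at price C is H = 0.31·C.
Candidates are each tier's EOQ (if it falls in that tier) and each price-break quantity.
Tier 1 ($41.00): EOQ = 1385.2 exceeds tier's upper bound 729, so this tier is dominated.
EOQ at $37.75 = 1443.6 (feasible in tier 2): TC = 46,900×$37.75 + (46,900/1443.6)×260 + (1443.6/2)×0.31×$37.75 = $1,787,368.80.
EOQ at $37.25 = 1453.3 < 8300, so use break Q=8300: TC = 46,900×$37.25 + (46,900/8300.0)×260 + (8300.0/2)×0.31×$37.25 = $1,796,416.28.
Lowest total cost among the candidates is at Q = 1443.6.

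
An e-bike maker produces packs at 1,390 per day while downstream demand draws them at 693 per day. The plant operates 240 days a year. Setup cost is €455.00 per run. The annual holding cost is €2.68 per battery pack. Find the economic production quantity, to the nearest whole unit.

Q* ≈ 10,612 packs

Annual demand D = 693 × 240 = 166,320.
Production build-up factor (1 − d/p) = 1 − 693/1,390 = 0.5014.
Q* = √(2DS / (H(1 − d/p))) = √(2 × 166,320 × 455 / (2.68 × 0.5014)).
= √(151,351,200 / 1.3439) ≈ 10612.472.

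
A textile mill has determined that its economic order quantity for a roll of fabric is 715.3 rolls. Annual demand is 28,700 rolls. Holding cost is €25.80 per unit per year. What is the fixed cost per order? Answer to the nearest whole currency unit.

Invert the EOQ relation Q*² = 2DS/H.
From Q* = √(2DS/H): S = Q*²H / (2D) = 715.3² × 25.8 / (2 × 28,700) = 229.9769.

S ≈ €230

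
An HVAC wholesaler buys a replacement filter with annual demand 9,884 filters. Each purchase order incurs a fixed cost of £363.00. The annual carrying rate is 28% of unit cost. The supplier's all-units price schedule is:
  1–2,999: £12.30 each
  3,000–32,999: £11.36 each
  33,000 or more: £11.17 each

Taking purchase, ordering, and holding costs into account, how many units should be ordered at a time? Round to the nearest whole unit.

Holding cost per unit per year at price C is H = 0.28·C.
Candidates are each tier's EOQ (if it falls in that tier) and each price-break quantity.
EOQ at £12.30 = 1443.5 (feasible in tier 1): TC = 9,884×£12.30 + (9,884/1443.5)×363 + (1443.5/2)×0.28×£12.30 = £126,544.46.
EOQ at £11.36 = 1502.0 < 3000, so use break Q=3000: TC = 9,884×£11.36 + (9,884/3000.0)×363 + (3000.0/2)×0.28×£11.36 = £118,249.40.
EOQ at £11.17 = 1514.7 < 33000, so use break Q=33000: TC = 9,884×£11.17 + (9,884/33000.0)×363 + (33000.0/2)×0.28×£11.17 = £162,118.40.
Lowest total cost is £118,249.40 at Q = 3000.0.

Q* ≈ 3,000 filters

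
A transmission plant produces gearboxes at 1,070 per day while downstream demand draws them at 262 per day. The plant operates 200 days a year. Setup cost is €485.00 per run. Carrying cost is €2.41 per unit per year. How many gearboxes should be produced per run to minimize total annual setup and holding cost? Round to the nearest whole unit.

Annual demand D = 262 × 200 = 52,400.
Production build-up factor (1 − d/p) = 1 − 262/1,070 = 0.7551.
Q* = √(2DS / (H(1 − d/p))) = √(2 × 52,400 × 485 / (2.41 × 0.7551)).
= √(50,828,000 / 1.8199) ≈ 5284.808.

Q* ≈ 5,285 gearboxes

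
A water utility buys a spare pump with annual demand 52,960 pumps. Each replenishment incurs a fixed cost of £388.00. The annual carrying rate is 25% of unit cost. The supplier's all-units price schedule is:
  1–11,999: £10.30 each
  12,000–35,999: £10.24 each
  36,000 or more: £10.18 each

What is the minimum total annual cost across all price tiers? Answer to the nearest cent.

TC* ≈ £555,775.11

Holding cost per unit per year at price C is H = 0.25·C.
Evaluate total cost at each tier's feasible EOQ or, if the EOQ is below the tier, at the tier's minimum quantity.
EOQ at £10.30 = 3995.0 (feasible in tier 1): TC = 52,960×£10.30 + (52,960/3995.0)×388 + (3995.0/2)×0.25×£10.30 = £555,775.11.
EOQ at £10.24 = 4006.7 < 12000, so use break Q=12000: TC = 52,960×£10.24 + (52,960/12000.0)×388 + (12000.0/2)×0.25×£10.24 = £559,382.77.
EOQ at £10.18 = 4018.5 < 36000, so use break Q=36000: TC = 52,960×£10.18 + (52,960/36000.0)×388 + (36000.0/2)×0.25×£10.18 = £585,513.59.
Lowest total cost among the candidates is at Q = 3995.0.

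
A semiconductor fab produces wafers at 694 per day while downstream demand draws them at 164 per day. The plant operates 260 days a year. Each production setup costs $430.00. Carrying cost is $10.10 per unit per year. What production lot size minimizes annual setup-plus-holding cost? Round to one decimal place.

Q* ≈ 2,180.4 wafers

Annual demand D = 164 × 260 = 42,640.
Production build-up factor (1 − d/p) = 1 − 164/694 = 0.7637.
Q* = √(2DS / (H(1 − d/p))) = √(2 × 42,640 × 430 / (10.1 × 0.7637)).
= √(36,670,400 / 7.7133) ≈ 2180.414.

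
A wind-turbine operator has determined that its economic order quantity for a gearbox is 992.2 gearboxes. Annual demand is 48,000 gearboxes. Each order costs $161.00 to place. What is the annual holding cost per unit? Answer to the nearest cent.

Invert the EOQ relation Q*² = 2DS/H.
From Q* = √(2DS/H): H = 2DS / Q*² = 2 × 48,000 × 161 / 992.2² = 15.7000.

H ≈ $15.70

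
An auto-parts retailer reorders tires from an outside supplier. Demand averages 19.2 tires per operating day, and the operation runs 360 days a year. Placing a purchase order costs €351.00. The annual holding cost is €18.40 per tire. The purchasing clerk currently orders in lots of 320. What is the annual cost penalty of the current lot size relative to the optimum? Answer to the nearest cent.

Extra cost ≈ €1,076.74 per year

Annual demand D = 19.2 × 360 = 6,912.
EOQ = √(2DS/H) = √(2 × 6,912 × 351 / 18.4) ≈ 513.52.
Cost at Q* = (D/Q*)S + (Q*/2)H = √(2DSH) ≈ €9,448.86.
Cost at Q = 320: (6,912/320)×351 + (320/2)×18.4 = €7,581.60 + €2,944.00 = €10,525.60.
Excess = €10,525.60 − €9,448.86 = €1,076.74.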